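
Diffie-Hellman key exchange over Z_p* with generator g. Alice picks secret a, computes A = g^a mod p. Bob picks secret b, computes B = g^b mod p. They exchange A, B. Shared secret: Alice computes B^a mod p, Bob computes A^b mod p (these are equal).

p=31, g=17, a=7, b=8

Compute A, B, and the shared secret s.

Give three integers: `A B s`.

Answer: 12 18 9

Derivation:
A = 17^7 mod 31  (bits of 7 = 111)
  bit 0 = 1: r = r^2 * 17 mod 31 = 1^2 * 17 = 1*17 = 17
  bit 1 = 1: r = r^2 * 17 mod 31 = 17^2 * 17 = 10*17 = 15
  bit 2 = 1: r = r^2 * 17 mod 31 = 15^2 * 17 = 8*17 = 12
  -> A = 12
B = 17^8 mod 31  (bits of 8 = 1000)
  bit 0 = 1: r = r^2 * 17 mod 31 = 1^2 * 17 = 1*17 = 17
  bit 1 = 0: r = r^2 mod 31 = 17^2 = 10
  bit 2 = 0: r = r^2 mod 31 = 10^2 = 7
  bit 3 = 0: r = r^2 mod 31 = 7^2 = 18
  -> B = 18
s = B^a = 18^7 mod 31  (bits of 7 = 111)
  bit 0 = 1: r = r^2 * 18 mod 31 = 1^2 * 18 = 1*18 = 18
  bit 1 = 1: r = r^2 * 18 mod 31 = 18^2 * 18 = 14*18 = 4
  bit 2 = 1: r = r^2 * 18 mod 31 = 4^2 * 18 = 16*18 = 9
  -> s = B^a = 9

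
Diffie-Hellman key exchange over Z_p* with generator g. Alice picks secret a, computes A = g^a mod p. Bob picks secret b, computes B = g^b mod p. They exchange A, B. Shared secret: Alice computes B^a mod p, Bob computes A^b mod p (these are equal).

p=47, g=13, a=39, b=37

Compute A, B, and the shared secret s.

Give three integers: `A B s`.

A = 13^39 mod 47  (bits of 39 = 100111)
  bit 0 = 1: r = r^2 * 13 mod 47 = 1^2 * 13 = 1*13 = 13
  bit 1 = 0: r = r^2 mod 47 = 13^2 = 28
  bit 2 = 0: r = r^2 mod 47 = 28^2 = 32
  bit 3 = 1: r = r^2 * 13 mod 47 = 32^2 * 13 = 37*13 = 11
  bit 4 = 1: r = r^2 * 13 mod 47 = 11^2 * 13 = 27*13 = 22
  bit 5 = 1: r = r^2 * 13 mod 47 = 22^2 * 13 = 14*13 = 41
  -> A = 41
B = 13^37 mod 47  (bits of 37 = 100101)
  bit 0 = 1: r = r^2 * 13 mod 47 = 1^2 * 13 = 1*13 = 13
  bit 1 = 0: r = r^2 mod 47 = 13^2 = 28
  bit 2 = 0: r = r^2 mod 47 = 28^2 = 32
  bit 3 = 1: r = r^2 * 13 mod 47 = 32^2 * 13 = 37*13 = 11
  bit 4 = 0: r = r^2 mod 47 = 11^2 = 27
  bit 5 = 1: r = r^2 * 13 mod 47 = 27^2 * 13 = 24*13 = 30
  -> B = 30
s = B^a = 30^39 mod 47  (bits of 39 = 100111)
  bit 0 = 1: r = r^2 * 30 mod 47 = 1^2 * 30 = 1*30 = 30
  bit 1 = 0: r = r^2 mod 47 = 30^2 = 7
  bit 2 = 0: r = r^2 mod 47 = 7^2 = 2
  bit 3 = 1: r = r^2 * 30 mod 47 = 2^2 * 30 = 4*30 = 26
  bit 4 = 1: r = r^2 * 30 mod 47 = 26^2 * 30 = 18*30 = 23
  bit 5 = 1: r = r^2 * 30 mod 47 = 23^2 * 30 = 12*30 = 31
  -> s = B^a = 31

Answer: 41 30 31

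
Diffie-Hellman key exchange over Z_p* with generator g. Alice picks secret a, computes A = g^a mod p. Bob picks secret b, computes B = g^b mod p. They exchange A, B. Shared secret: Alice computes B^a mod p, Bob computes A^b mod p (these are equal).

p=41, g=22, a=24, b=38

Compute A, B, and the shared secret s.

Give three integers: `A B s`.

A = 22^24 mod 41  (bits of 24 = 11000)
  bit 0 = 1: r = r^2 * 22 mod 41 = 1^2 * 22 = 1*22 = 22
  bit 1 = 1: r = r^2 * 22 mod 41 = 22^2 * 22 = 33*22 = 29
  bit 2 = 0: r = r^2 mod 41 = 29^2 = 21
  bit 3 = 0: r = r^2 mod 41 = 21^2 = 31
  bit 4 = 0: r = r^2 mod 41 = 31^2 = 18
  -> A = 18
B = 22^38 mod 41  (bits of 38 = 100110)
  bit 0 = 1: r = r^2 * 22 mod 41 = 1^2 * 22 = 1*22 = 22
  bit 1 = 0: r = r^2 mod 41 = 22^2 = 33
  bit 2 = 0: r = r^2 mod 41 = 33^2 = 23
  bit 3 = 1: r = r^2 * 22 mod 41 = 23^2 * 22 = 37*22 = 35
  bit 4 = 1: r = r^2 * 22 mod 41 = 35^2 * 22 = 36*22 = 13
  bit 5 = 0: r = r^2 mod 41 = 13^2 = 5
  -> B = 5
s = B^a = 5^24 mod 41  (bits of 24 = 11000)
  bit 0 = 1: r = r^2 * 5 mod 41 = 1^2 * 5 = 1*5 = 5
  bit 1 = 1: r = r^2 * 5 mod 41 = 5^2 * 5 = 25*5 = 2
  bit 2 = 0: r = r^2 mod 41 = 2^2 = 4
  bit 3 = 0: r = r^2 mod 41 = 4^2 = 16
  bit 4 = 0: r = r^2 mod 41 = 16^2 = 10
  -> s = B^a = 10

Answer: 18 5 10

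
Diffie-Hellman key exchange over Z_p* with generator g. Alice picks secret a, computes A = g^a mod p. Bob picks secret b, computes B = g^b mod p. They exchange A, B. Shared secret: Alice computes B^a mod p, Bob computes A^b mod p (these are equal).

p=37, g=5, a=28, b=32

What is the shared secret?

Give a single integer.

Answer: 9

Derivation:
A = 5^28 mod 37  (bits of 28 = 11100)
  bit 0 = 1: r = r^2 * 5 mod 37 = 1^2 * 5 = 1*5 = 5
  bit 1 = 1: r = r^2 * 5 mod 37 = 5^2 * 5 = 25*5 = 14
  bit 2 = 1: r = r^2 * 5 mod 37 = 14^2 * 5 = 11*5 = 18
  bit 3 = 0: r = r^2 mod 37 = 18^2 = 28
  bit 4 = 0: r = r^2 mod 37 = 28^2 = 7
  -> A = 7
B = 5^32 mod 37  (bits of 32 = 100000)
  bit 0 = 1: r = r^2 * 5 mod 37 = 1^2 * 5 = 1*5 = 5
  bit 1 = 0: r = r^2 mod 37 = 5^2 = 25
  bit 2 = 0: r = r^2 mod 37 = 25^2 = 33
  bit 3 = 0: r = r^2 mod 37 = 33^2 = 16
  bit 4 = 0: r = r^2 mod 37 = 16^2 = 34
  bit 5 = 0: r = r^2 mod 37 = 34^2 = 9
  -> B = 9
s = B^a = 9^28 mod 37  (bits of 28 = 11100)
  bit 0 = 1: r = r^2 * 9 mod 37 = 1^2 * 9 = 1*9 = 9
  bit 1 = 1: r = r^2 * 9 mod 37 = 9^2 * 9 = 7*9 = 26
  bit 2 = 1: r = r^2 * 9 mod 37 = 26^2 * 9 = 10*9 = 16
  bit 3 = 0: r = r^2 mod 37 = 16^2 = 34
  bit 4 = 0: r = r^2 mod 37 = 34^2 = 9
  -> s = B^a = 9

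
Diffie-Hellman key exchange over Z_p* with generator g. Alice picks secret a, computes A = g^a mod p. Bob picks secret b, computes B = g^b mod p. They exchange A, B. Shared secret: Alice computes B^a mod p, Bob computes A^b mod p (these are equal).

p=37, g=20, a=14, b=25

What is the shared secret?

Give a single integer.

Answer: 4

Derivation:
A = 20^14 mod 37  (bits of 14 = 1110)
  bit 0 = 1: r = r^2 * 20 mod 37 = 1^2 * 20 = 1*20 = 20
  bit 1 = 1: r = r^2 * 20 mod 37 = 20^2 * 20 = 30*20 = 8
  bit 2 = 1: r = r^2 * 20 mod 37 = 8^2 * 20 = 27*20 = 22
  bit 3 = 0: r = r^2 mod 37 = 22^2 = 3
  -> A = 3
B = 20^25 mod 37  (bits of 25 = 11001)
  bit 0 = 1: r = r^2 * 20 mod 37 = 1^2 * 20 = 1*20 = 20
  bit 1 = 1: r = r^2 * 20 mod 37 = 20^2 * 20 = 30*20 = 8
  bit 2 = 0: r = r^2 mod 37 = 8^2 = 27
  bit 3 = 0: r = r^2 mod 37 = 27^2 = 26
  bit 4 = 1: r = r^2 * 20 mod 37 = 26^2 * 20 = 10*20 = 15
  -> B = 15
s = B^a = 15^14 mod 37  (bits of 14 = 1110)
  bit 0 = 1: r = r^2 * 15 mod 37 = 1^2 * 15 = 1*15 = 15
  bit 1 = 1: r = r^2 * 15 mod 37 = 15^2 * 15 = 3*15 = 8
  bit 2 = 1: r = r^2 * 15 mod 37 = 8^2 * 15 = 27*15 = 35
  bit 3 = 0: r = r^2 mod 37 = 35^2 = 4
  -> s = B^a = 4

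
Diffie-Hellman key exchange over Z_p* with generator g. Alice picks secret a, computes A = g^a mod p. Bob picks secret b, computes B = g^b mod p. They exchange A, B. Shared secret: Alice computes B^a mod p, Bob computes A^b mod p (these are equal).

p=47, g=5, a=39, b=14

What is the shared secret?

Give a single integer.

A = 5^39 mod 47  (bits of 39 = 100111)
  bit 0 = 1: r = r^2 * 5 mod 47 = 1^2 * 5 = 1*5 = 5
  bit 1 = 0: r = r^2 mod 47 = 5^2 = 25
  bit 2 = 0: r = r^2 mod 47 = 25^2 = 14
  bit 3 = 1: r = r^2 * 5 mod 47 = 14^2 * 5 = 8*5 = 40
  bit 4 = 1: r = r^2 * 5 mod 47 = 40^2 * 5 = 2*5 = 10
  bit 5 = 1: r = r^2 * 5 mod 47 = 10^2 * 5 = 6*5 = 30
  -> A = 30
B = 5^14 mod 47  (bits of 14 = 1110)
  bit 0 = 1: r = r^2 * 5 mod 47 = 1^2 * 5 = 1*5 = 5
  bit 1 = 1: r = r^2 * 5 mod 47 = 5^2 * 5 = 25*5 = 31
  bit 2 = 1: r = r^2 * 5 mod 47 = 31^2 * 5 = 21*5 = 11
  bit 3 = 0: r = r^2 mod 47 = 11^2 = 27
  -> B = 27
s = B^a = 27^39 mod 47  (bits of 39 = 100111)
  bit 0 = 1: r = r^2 * 27 mod 47 = 1^2 * 27 = 1*27 = 27
  bit 1 = 0: r = r^2 mod 47 = 27^2 = 24
  bit 2 = 0: r = r^2 mod 47 = 24^2 = 12
  bit 3 = 1: r = r^2 * 27 mod 47 = 12^2 * 27 = 3*27 = 34
  bit 4 = 1: r = r^2 * 27 mod 47 = 34^2 * 27 = 28*27 = 4
  bit 5 = 1: r = r^2 * 27 mod 47 = 4^2 * 27 = 16*27 = 9
  -> s = B^a = 9

Answer: 9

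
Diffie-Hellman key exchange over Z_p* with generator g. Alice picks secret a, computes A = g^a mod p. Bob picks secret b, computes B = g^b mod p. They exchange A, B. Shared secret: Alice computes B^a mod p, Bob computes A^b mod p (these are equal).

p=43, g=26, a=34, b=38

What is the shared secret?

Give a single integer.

Answer: 24

Derivation:
A = 26^34 mod 43  (bits of 34 = 100010)
  bit 0 = 1: r = r^2 * 26 mod 43 = 1^2 * 26 = 1*26 = 26
  bit 1 = 0: r = r^2 mod 43 = 26^2 = 31
  bit 2 = 0: r = r^2 mod 43 = 31^2 = 15
  bit 3 = 0: r = r^2 mod 43 = 15^2 = 10
  bit 4 = 1: r = r^2 * 26 mod 43 = 10^2 * 26 = 14*26 = 20
  bit 5 = 0: r = r^2 mod 43 = 20^2 = 13
  -> A = 13
B = 26^38 mod 43  (bits of 38 = 100110)
  bit 0 = 1: r = r^2 * 26 mod 43 = 1^2 * 26 = 1*26 = 26
  bit 1 = 0: r = r^2 mod 43 = 26^2 = 31
  bit 2 = 0: r = r^2 mod 43 = 31^2 = 15
  bit 3 = 1: r = r^2 * 26 mod 43 = 15^2 * 26 = 10*26 = 2
  bit 4 = 1: r = r^2 * 26 mod 43 = 2^2 * 26 = 4*26 = 18
  bit 5 = 0: r = r^2 mod 43 = 18^2 = 23
  -> B = 23
s = B^a = 23^34 mod 43  (bits of 34 = 100010)
  bit 0 = 1: r = r^2 * 23 mod 43 = 1^2 * 23 = 1*23 = 23
  bit 1 = 0: r = r^2 mod 43 = 23^2 = 13
  bit 2 = 0: r = r^2 mod 43 = 13^2 = 40
  bit 3 = 0: r = r^2 mod 43 = 40^2 = 9
  bit 4 = 1: r = r^2 * 23 mod 43 = 9^2 * 23 = 38*23 = 14
  bit 5 = 0: r = r^2 mod 43 = 14^2 = 24
  -> s = B^a = 24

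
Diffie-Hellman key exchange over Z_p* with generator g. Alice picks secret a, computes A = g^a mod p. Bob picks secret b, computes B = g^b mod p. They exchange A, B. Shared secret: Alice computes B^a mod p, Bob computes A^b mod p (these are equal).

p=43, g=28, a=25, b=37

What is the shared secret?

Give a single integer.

Answer: 28

Derivation:
A = 28^25 mod 43  (bits of 25 = 11001)
  bit 0 = 1: r = r^2 * 28 mod 43 = 1^2 * 28 = 1*28 = 28
  bit 1 = 1: r = r^2 * 28 mod 43 = 28^2 * 28 = 10*28 = 22
  bit 2 = 0: r = r^2 mod 43 = 22^2 = 11
  bit 3 = 0: r = r^2 mod 43 = 11^2 = 35
  bit 4 = 1: r = r^2 * 28 mod 43 = 35^2 * 28 = 21*28 = 29
  -> A = 29
B = 28^37 mod 43  (bits of 37 = 100101)
  bit 0 = 1: r = r^2 * 28 mod 43 = 1^2 * 28 = 1*28 = 28
  bit 1 = 0: r = r^2 mod 43 = 28^2 = 10
  bit 2 = 0: r = r^2 mod 43 = 10^2 = 14
  bit 3 = 1: r = r^2 * 28 mod 43 = 14^2 * 28 = 24*28 = 27
  bit 4 = 0: r = r^2 mod 43 = 27^2 = 41
  bit 5 = 1: r = r^2 * 28 mod 43 = 41^2 * 28 = 4*28 = 26
  -> B = 26
s = B^a = 26^25 mod 43  (bits of 25 = 11001)
  bit 0 = 1: r = r^2 * 26 mod 43 = 1^2 * 26 = 1*26 = 26
  bit 1 = 1: r = r^2 * 26 mod 43 = 26^2 * 26 = 31*26 = 32
  bit 2 = 0: r = r^2 mod 43 = 32^2 = 35
  bit 3 = 0: r = r^2 mod 43 = 35^2 = 21
  bit 4 = 1: r = r^2 * 26 mod 43 = 21^2 * 26 = 11*26 = 28
  -> s = B^a = 28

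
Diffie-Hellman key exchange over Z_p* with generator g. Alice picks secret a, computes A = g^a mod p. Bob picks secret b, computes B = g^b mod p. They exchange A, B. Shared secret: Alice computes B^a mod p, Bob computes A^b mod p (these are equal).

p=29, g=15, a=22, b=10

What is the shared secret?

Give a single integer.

A = 15^22 mod 29  (bits of 22 = 10110)
  bit 0 = 1: r = r^2 * 15 mod 29 = 1^2 * 15 = 1*15 = 15
  bit 1 = 0: r = r^2 mod 29 = 15^2 = 22
  bit 2 = 1: r = r^2 * 15 mod 29 = 22^2 * 15 = 20*15 = 10
  bit 3 = 1: r = r^2 * 15 mod 29 = 10^2 * 15 = 13*15 = 21
  bit 4 = 0: r = r^2 mod 29 = 21^2 = 6
  -> A = 6
B = 15^10 mod 29  (bits of 10 = 1010)
  bit 0 = 1: r = r^2 * 15 mod 29 = 1^2 * 15 = 1*15 = 15
  bit 1 = 0: r = r^2 mod 29 = 15^2 = 22
  bit 2 = 1: r = r^2 * 15 mod 29 = 22^2 * 15 = 20*15 = 10
  bit 3 = 0: r = r^2 mod 29 = 10^2 = 13
  -> B = 13
s = B^a = 13^22 mod 29  (bits of 22 = 10110)
  bit 0 = 1: r = r^2 * 13 mod 29 = 1^2 * 13 = 1*13 = 13
  bit 1 = 0: r = r^2 mod 29 = 13^2 = 24
  bit 2 = 1: r = r^2 * 13 mod 29 = 24^2 * 13 = 25*13 = 6
  bit 3 = 1: r = r^2 * 13 mod 29 = 6^2 * 13 = 7*13 = 4
  bit 4 = 0: r = r^2 mod 29 = 4^2 = 16
  -> s = B^a = 16

Answer: 16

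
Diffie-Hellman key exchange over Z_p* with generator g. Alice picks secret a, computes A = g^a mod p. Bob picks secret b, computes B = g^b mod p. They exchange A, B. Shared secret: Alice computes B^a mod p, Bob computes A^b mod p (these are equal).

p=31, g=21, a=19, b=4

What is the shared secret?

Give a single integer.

Answer: 10

Derivation:
A = 21^19 mod 31  (bits of 19 = 10011)
  bit 0 = 1: r = r^2 * 21 mod 31 = 1^2 * 21 = 1*21 = 21
  bit 1 = 0: r = r^2 mod 31 = 21^2 = 7
  bit 2 = 0: r = r^2 mod 31 = 7^2 = 18
  bit 3 = 1: r = r^2 * 21 mod 31 = 18^2 * 21 = 14*21 = 15
  bit 4 = 1: r = r^2 * 21 mod 31 = 15^2 * 21 = 8*21 = 13
  -> A = 13
B = 21^4 mod 31  (bits of 4 = 100)
  bit 0 = 1: r = r^2 * 21 mod 31 = 1^2 * 21 = 1*21 = 21
  bit 1 = 0: r = r^2 mod 31 = 21^2 = 7
  bit 2 = 0: r = r^2 mod 31 = 7^2 = 18
  -> B = 18
s = B^a = 18^19 mod 31  (bits of 19 = 10011)
  bit 0 = 1: r = r^2 * 18 mod 31 = 1^2 * 18 = 1*18 = 18
  bit 1 = 0: r = r^2 mod 31 = 18^2 = 14
  bit 2 = 0: r = r^2 mod 31 = 14^2 = 10
  bit 3 = 1: r = r^2 * 18 mod 31 = 10^2 * 18 = 7*18 = 2
  bit 4 = 1: r = r^2 * 18 mod 31 = 2^2 * 18 = 4*18 = 10
  -> s = B^a = 10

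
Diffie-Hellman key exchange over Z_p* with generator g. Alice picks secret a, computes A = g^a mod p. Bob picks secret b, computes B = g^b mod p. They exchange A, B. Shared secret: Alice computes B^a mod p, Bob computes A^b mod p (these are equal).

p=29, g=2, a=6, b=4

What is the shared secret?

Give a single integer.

A = 2^6 mod 29  (bits of 6 = 110)
  bit 0 = 1: r = r^2 * 2 mod 29 = 1^2 * 2 = 1*2 = 2
  bit 1 = 1: r = r^2 * 2 mod 29 = 2^2 * 2 = 4*2 = 8
  bit 2 = 0: r = r^2 mod 29 = 8^2 = 6
  -> A = 6
B = 2^4 mod 29  (bits of 4 = 100)
  bit 0 = 1: r = r^2 * 2 mod 29 = 1^2 * 2 = 1*2 = 2
  bit 1 = 0: r = r^2 mod 29 = 2^2 = 4
  bit 2 = 0: r = r^2 mod 29 = 4^2 = 16
  -> B = 16
s = B^a = 16^6 mod 29  (bits of 6 = 110)
  bit 0 = 1: r = r^2 * 16 mod 29 = 1^2 * 16 = 1*16 = 16
  bit 1 = 1: r = r^2 * 16 mod 29 = 16^2 * 16 = 24*16 = 7
  bit 2 = 0: r = r^2 mod 29 = 7^2 = 20
  -> s = B^a = 20

Answer: 20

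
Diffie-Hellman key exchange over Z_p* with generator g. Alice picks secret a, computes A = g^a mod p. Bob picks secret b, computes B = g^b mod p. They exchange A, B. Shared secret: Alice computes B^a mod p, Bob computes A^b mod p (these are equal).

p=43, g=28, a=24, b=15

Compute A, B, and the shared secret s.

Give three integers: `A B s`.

A = 28^24 mod 43  (bits of 24 = 11000)
  bit 0 = 1: r = r^2 * 28 mod 43 = 1^2 * 28 = 1*28 = 28
  bit 1 = 1: r = r^2 * 28 mod 43 = 28^2 * 28 = 10*28 = 22
  bit 2 = 0: r = r^2 mod 43 = 22^2 = 11
  bit 3 = 0: r = r^2 mod 43 = 11^2 = 35
  bit 4 = 0: r = r^2 mod 43 = 35^2 = 21
  -> A = 21
B = 28^15 mod 43  (bits of 15 = 1111)
  bit 0 = 1: r = r^2 * 28 mod 43 = 1^2 * 28 = 1*28 = 28
  bit 1 = 1: r = r^2 * 28 mod 43 = 28^2 * 28 = 10*28 = 22
  bit 2 = 1: r = r^2 * 28 mod 43 = 22^2 * 28 = 11*28 = 7
  bit 3 = 1: r = r^2 * 28 mod 43 = 7^2 * 28 = 6*28 = 39
  -> B = 39
s = B^a = 39^24 mod 43  (bits of 24 = 11000)
  bit 0 = 1: r = r^2 * 39 mod 43 = 1^2 * 39 = 1*39 = 39
  bit 1 = 1: r = r^2 * 39 mod 43 = 39^2 * 39 = 16*39 = 22
  bit 2 = 0: r = r^2 mod 43 = 22^2 = 11
  bit 3 = 0: r = r^2 mod 43 = 11^2 = 35
  bit 4 = 0: r = r^2 mod 43 = 35^2 = 21
  -> s = B^a = 21

Answer: 21 39 21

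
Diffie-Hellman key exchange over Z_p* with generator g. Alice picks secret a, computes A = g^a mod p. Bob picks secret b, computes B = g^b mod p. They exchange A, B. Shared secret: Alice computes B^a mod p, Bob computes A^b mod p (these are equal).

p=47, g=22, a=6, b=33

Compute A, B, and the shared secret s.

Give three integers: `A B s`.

A = 22^6 mod 47  (bits of 6 = 110)
  bit 0 = 1: r = r^2 * 22 mod 47 = 1^2 * 22 = 1*22 = 22
  bit 1 = 1: r = r^2 * 22 mod 47 = 22^2 * 22 = 14*22 = 26
  bit 2 = 0: r = r^2 mod 47 = 26^2 = 18
  -> A = 18
B = 22^33 mod 47  (bits of 33 = 100001)
  bit 0 = 1: r = r^2 * 22 mod 47 = 1^2 * 22 = 1*22 = 22
  bit 1 = 0: r = r^2 mod 47 = 22^2 = 14
  bit 2 = 0: r = r^2 mod 47 = 14^2 = 8
  bit 3 = 0: r = r^2 mod 47 = 8^2 = 17
  bit 4 = 0: r = r^2 mod 47 = 17^2 = 7
  bit 5 = 1: r = r^2 * 22 mod 47 = 7^2 * 22 = 2*22 = 44
  -> B = 44
s = B^a = 44^6 mod 47  (bits of 6 = 110)
  bit 0 = 1: r = r^2 * 44 mod 47 = 1^2 * 44 = 1*44 = 44
  bit 1 = 1: r = r^2 * 44 mod 47 = 44^2 * 44 = 9*44 = 20
  bit 2 = 0: r = r^2 mod 47 = 20^2 = 24
  -> s = B^a = 24

Answer: 18 44 24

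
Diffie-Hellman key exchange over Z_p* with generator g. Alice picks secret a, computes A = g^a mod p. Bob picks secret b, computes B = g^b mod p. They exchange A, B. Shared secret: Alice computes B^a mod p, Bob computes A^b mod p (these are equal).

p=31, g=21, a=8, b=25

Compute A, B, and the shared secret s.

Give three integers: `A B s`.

A = 21^8 mod 31  (bits of 8 = 1000)
  bit 0 = 1: r = r^2 * 21 mod 31 = 1^2 * 21 = 1*21 = 21
  bit 1 = 0: r = r^2 mod 31 = 21^2 = 7
  bit 2 = 0: r = r^2 mod 31 = 7^2 = 18
  bit 3 = 0: r = r^2 mod 31 = 18^2 = 14
  -> A = 14
B = 21^25 mod 31  (bits of 25 = 11001)
  bit 0 = 1: r = r^2 * 21 mod 31 = 1^2 * 21 = 1*21 = 21
  bit 1 = 1: r = r^2 * 21 mod 31 = 21^2 * 21 = 7*21 = 23
  bit 2 = 0: r = r^2 mod 31 = 23^2 = 2
  bit 3 = 0: r = r^2 mod 31 = 2^2 = 4
  bit 4 = 1: r = r^2 * 21 mod 31 = 4^2 * 21 = 16*21 = 26
  -> B = 26
s = B^a = 26^8 mod 31  (bits of 8 = 1000)
  bit 0 = 1: r = r^2 * 26 mod 31 = 1^2 * 26 = 1*26 = 26
  bit 1 = 0: r = r^2 mod 31 = 26^2 = 25
  bit 2 = 0: r = r^2 mod 31 = 25^2 = 5
  bit 3 = 0: r = r^2 mod 31 = 5^2 = 25
  -> s = B^a = 25

Answer: 14 26 25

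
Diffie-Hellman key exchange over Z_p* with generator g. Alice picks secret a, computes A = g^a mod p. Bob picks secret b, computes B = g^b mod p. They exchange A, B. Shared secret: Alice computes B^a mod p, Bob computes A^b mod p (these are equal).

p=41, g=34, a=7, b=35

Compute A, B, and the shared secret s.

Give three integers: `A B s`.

A = 34^7 mod 41  (bits of 7 = 111)
  bit 0 = 1: r = r^2 * 34 mod 41 = 1^2 * 34 = 1*34 = 34
  bit 1 = 1: r = r^2 * 34 mod 41 = 34^2 * 34 = 8*34 = 26
  bit 2 = 1: r = r^2 * 34 mod 41 = 26^2 * 34 = 20*34 = 24
  -> A = 24
B = 34^35 mod 41  (bits of 35 = 100011)
  bit 0 = 1: r = r^2 * 34 mod 41 = 1^2 * 34 = 1*34 = 34
  bit 1 = 0: r = r^2 mod 41 = 34^2 = 8
  bit 2 = 0: r = r^2 mod 41 = 8^2 = 23
  bit 3 = 0: r = r^2 mod 41 = 23^2 = 37
  bit 4 = 1: r = r^2 * 34 mod 41 = 37^2 * 34 = 16*34 = 11
  bit 5 = 1: r = r^2 * 34 mod 41 = 11^2 * 34 = 39*34 = 14
  -> B = 14
s = B^a = 14^7 mod 41  (bits of 7 = 111)
  bit 0 = 1: r = r^2 * 14 mod 41 = 1^2 * 14 = 1*14 = 14
  bit 1 = 1: r = r^2 * 14 mod 41 = 14^2 * 14 = 32*14 = 38
  bit 2 = 1: r = r^2 * 14 mod 41 = 38^2 * 14 = 9*14 = 3
  -> s = B^a = 3

Answer: 24 14 3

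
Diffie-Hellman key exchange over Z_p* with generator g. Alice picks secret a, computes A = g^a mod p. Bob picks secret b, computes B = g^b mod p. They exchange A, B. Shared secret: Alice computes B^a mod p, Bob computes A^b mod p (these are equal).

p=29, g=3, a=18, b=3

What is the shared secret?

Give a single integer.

Answer: 13

Derivation:
A = 3^18 mod 29  (bits of 18 = 10010)
  bit 0 = 1: r = r^2 * 3 mod 29 = 1^2 * 3 = 1*3 = 3
  bit 1 = 0: r = r^2 mod 29 = 3^2 = 9
  bit 2 = 0: r = r^2 mod 29 = 9^2 = 23
  bit 3 = 1: r = r^2 * 3 mod 29 = 23^2 * 3 = 7*3 = 21
  bit 4 = 0: r = r^2 mod 29 = 21^2 = 6
  -> A = 6
B = 3^3 mod 29  (bits of 3 = 11)
  bit 0 = 1: r = r^2 * 3 mod 29 = 1^2 * 3 = 1*3 = 3
  bit 1 = 1: r = r^2 * 3 mod 29 = 3^2 * 3 = 9*3 = 27
  -> B = 27
s = B^a = 27^18 mod 29  (bits of 18 = 10010)
  bit 0 = 1: r = r^2 * 27 mod 29 = 1^2 * 27 = 1*27 = 27
  bit 1 = 0: r = r^2 mod 29 = 27^2 = 4
  bit 2 = 0: r = r^2 mod 29 = 4^2 = 16
  bit 3 = 1: r = r^2 * 27 mod 29 = 16^2 * 27 = 24*27 = 10
  bit 4 = 0: r = r^2 mod 29 = 10^2 = 13
  -> s = B^a = 13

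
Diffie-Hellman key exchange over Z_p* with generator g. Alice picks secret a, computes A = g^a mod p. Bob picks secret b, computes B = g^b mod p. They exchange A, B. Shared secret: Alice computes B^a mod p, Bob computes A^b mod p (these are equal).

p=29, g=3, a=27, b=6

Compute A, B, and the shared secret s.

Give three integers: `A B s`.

Answer: 10 4 22

Derivation:
A = 3^27 mod 29  (bits of 27 = 11011)
  bit 0 = 1: r = r^2 * 3 mod 29 = 1^2 * 3 = 1*3 = 3
  bit 1 = 1: r = r^2 * 3 mod 29 = 3^2 * 3 = 9*3 = 27
  bit 2 = 0: r = r^2 mod 29 = 27^2 = 4
  bit 3 = 1: r = r^2 * 3 mod 29 = 4^2 * 3 = 16*3 = 19
  bit 4 = 1: r = r^2 * 3 mod 29 = 19^2 * 3 = 13*3 = 10
  -> A = 10
B = 3^6 mod 29  (bits of 6 = 110)
  bit 0 = 1: r = r^2 * 3 mod 29 = 1^2 * 3 = 1*3 = 3
  bit 1 = 1: r = r^2 * 3 mod 29 = 3^2 * 3 = 9*3 = 27
  bit 2 = 0: r = r^2 mod 29 = 27^2 = 4
  -> B = 4
s = B^a = 4^27 mod 29  (bits of 27 = 11011)
  bit 0 = 1: r = r^2 * 4 mod 29 = 1^2 * 4 = 1*4 = 4
  bit 1 = 1: r = r^2 * 4 mod 29 = 4^2 * 4 = 16*4 = 6
  bit 2 = 0: r = r^2 mod 29 = 6^2 = 7
  bit 3 = 1: r = r^2 * 4 mod 29 = 7^2 * 4 = 20*4 = 22
  bit 4 = 1: r = r^2 * 4 mod 29 = 22^2 * 4 = 20*4 = 22
  -> s = B^a = 22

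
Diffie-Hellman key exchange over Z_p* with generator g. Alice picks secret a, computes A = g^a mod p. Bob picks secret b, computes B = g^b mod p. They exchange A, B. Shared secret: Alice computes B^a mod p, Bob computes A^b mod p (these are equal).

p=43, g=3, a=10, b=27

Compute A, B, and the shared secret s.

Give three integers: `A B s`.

Answer: 10 2 35

Derivation:
A = 3^10 mod 43  (bits of 10 = 1010)
  bit 0 = 1: r = r^2 * 3 mod 43 = 1^2 * 3 = 1*3 = 3
  bit 1 = 0: r = r^2 mod 43 = 3^2 = 9
  bit 2 = 1: r = r^2 * 3 mod 43 = 9^2 * 3 = 38*3 = 28
  bit 3 = 0: r = r^2 mod 43 = 28^2 = 10
  -> A = 10
B = 3^27 mod 43  (bits of 27 = 11011)
  bit 0 = 1: r = r^2 * 3 mod 43 = 1^2 * 3 = 1*3 = 3
  bit 1 = 1: r = r^2 * 3 mod 43 = 3^2 * 3 = 9*3 = 27
  bit 2 = 0: r = r^2 mod 43 = 27^2 = 41
  bit 3 = 1: r = r^2 * 3 mod 43 = 41^2 * 3 = 4*3 = 12
  bit 4 = 1: r = r^2 * 3 mod 43 = 12^2 * 3 = 15*3 = 2
  -> B = 2
s = B^a = 2^10 mod 43  (bits of 10 = 1010)
  bit 0 = 1: r = r^2 * 2 mod 43 = 1^2 * 2 = 1*2 = 2
  bit 1 = 0: r = r^2 mod 43 = 2^2 = 4
  bit 2 = 1: r = r^2 * 2 mod 43 = 4^2 * 2 = 16*2 = 32
  bit 3 = 0: r = r^2 mod 43 = 32^2 = 35
  -> s = B^a = 35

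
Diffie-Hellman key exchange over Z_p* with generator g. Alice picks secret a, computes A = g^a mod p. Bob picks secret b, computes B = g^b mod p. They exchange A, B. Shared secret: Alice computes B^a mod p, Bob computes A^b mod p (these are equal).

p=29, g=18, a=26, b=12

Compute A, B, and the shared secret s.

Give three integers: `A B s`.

A = 18^26 mod 29  (bits of 26 = 11010)
  bit 0 = 1: r = r^2 * 18 mod 29 = 1^2 * 18 = 1*18 = 18
  bit 1 = 1: r = r^2 * 18 mod 29 = 18^2 * 18 = 5*18 = 3
  bit 2 = 0: r = r^2 mod 29 = 3^2 = 9
  bit 3 = 1: r = r^2 * 18 mod 29 = 9^2 * 18 = 23*18 = 8
  bit 4 = 0: r = r^2 mod 29 = 8^2 = 6
  -> A = 6
B = 18^12 mod 29  (bits of 12 = 1100)
  bit 0 = 1: r = r^2 * 18 mod 29 = 1^2 * 18 = 1*18 = 18
  bit 1 = 1: r = r^2 * 18 mod 29 = 18^2 * 18 = 5*18 = 3
  bit 2 = 0: r = r^2 mod 29 = 3^2 = 9
  bit 3 = 0: r = r^2 mod 29 = 9^2 = 23
  -> B = 23
s = B^a = 23^26 mod 29  (bits of 26 = 11010)
  bit 0 = 1: r = r^2 * 23 mod 29 = 1^2 * 23 = 1*23 = 23
  bit 1 = 1: r = r^2 * 23 mod 29 = 23^2 * 23 = 7*23 = 16
  bit 2 = 0: r = r^2 mod 29 = 16^2 = 24
  bit 3 = 1: r = r^2 * 23 mod 29 = 24^2 * 23 = 25*23 = 24
  bit 4 = 0: r = r^2 mod 29 = 24^2 = 25
  -> s = B^a = 25

Answer: 6 23 25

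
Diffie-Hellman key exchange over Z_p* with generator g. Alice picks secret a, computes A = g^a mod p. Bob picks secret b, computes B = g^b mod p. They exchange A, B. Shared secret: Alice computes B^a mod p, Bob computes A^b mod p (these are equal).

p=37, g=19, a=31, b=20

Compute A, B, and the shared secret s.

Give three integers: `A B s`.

A = 19^31 mod 37  (bits of 31 = 11111)
  bit 0 = 1: r = r^2 * 19 mod 37 = 1^2 * 19 = 1*19 = 19
  bit 1 = 1: r = r^2 * 19 mod 37 = 19^2 * 19 = 28*19 = 14
  bit 2 = 1: r = r^2 * 19 mod 37 = 14^2 * 19 = 11*19 = 24
  bit 3 = 1: r = r^2 * 19 mod 37 = 24^2 * 19 = 21*19 = 29
  bit 4 = 1: r = r^2 * 19 mod 37 = 29^2 * 19 = 27*19 = 32
  -> A = 32
B = 19^20 mod 37  (bits of 20 = 10100)
  bit 0 = 1: r = r^2 * 19 mod 37 = 1^2 * 19 = 1*19 = 19
  bit 1 = 0: r = r^2 mod 37 = 19^2 = 28
  bit 2 = 1: r = r^2 * 19 mod 37 = 28^2 * 19 = 7*19 = 22
  bit 3 = 0: r = r^2 mod 37 = 22^2 = 3
  bit 4 = 0: r = r^2 mod 37 = 3^2 = 9
  -> B = 9
s = B^a = 9^31 mod 37  (bits of 31 = 11111)
  bit 0 = 1: r = r^2 * 9 mod 37 = 1^2 * 9 = 1*9 = 9
  bit 1 = 1: r = r^2 * 9 mod 37 = 9^2 * 9 = 7*9 = 26
  bit 2 = 1: r = r^2 * 9 mod 37 = 26^2 * 9 = 10*9 = 16
  bit 3 = 1: r = r^2 * 9 mod 37 = 16^2 * 9 = 34*9 = 10
  bit 4 = 1: r = r^2 * 9 mod 37 = 10^2 * 9 = 26*9 = 12
  -> s = B^a = 12

Answer: 32 9 12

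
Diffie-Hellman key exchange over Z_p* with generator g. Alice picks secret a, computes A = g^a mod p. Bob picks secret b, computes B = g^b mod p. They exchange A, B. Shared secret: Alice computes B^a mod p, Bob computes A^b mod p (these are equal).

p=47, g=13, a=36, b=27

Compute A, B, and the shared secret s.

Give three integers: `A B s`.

Answer: 24 15 3

Derivation:
A = 13^36 mod 47  (bits of 36 = 100100)
  bit 0 = 1: r = r^2 * 13 mod 47 = 1^2 * 13 = 1*13 = 13
  bit 1 = 0: r = r^2 mod 47 = 13^2 = 28
  bit 2 = 0: r = r^2 mod 47 = 28^2 = 32
  bit 3 = 1: r = r^2 * 13 mod 47 = 32^2 * 13 = 37*13 = 11
  bit 4 = 0: r = r^2 mod 47 = 11^2 = 27
  bit 5 = 0: r = r^2 mod 47 = 27^2 = 24
  -> A = 24
B = 13^27 mod 47  (bits of 27 = 11011)
  bit 0 = 1: r = r^2 * 13 mod 47 = 1^2 * 13 = 1*13 = 13
  bit 1 = 1: r = r^2 * 13 mod 47 = 13^2 * 13 = 28*13 = 35
  bit 2 = 0: r = r^2 mod 47 = 35^2 = 3
  bit 3 = 1: r = r^2 * 13 mod 47 = 3^2 * 13 = 9*13 = 23
  bit 4 = 1: r = r^2 * 13 mod 47 = 23^2 * 13 = 12*13 = 15
  -> B = 15
s = B^a = 15^36 mod 47  (bits of 36 = 100100)
  bit 0 = 1: r = r^2 * 15 mod 47 = 1^2 * 15 = 1*15 = 15
  bit 1 = 0: r = r^2 mod 47 = 15^2 = 37
  bit 2 = 0: r = r^2 mod 47 = 37^2 = 6
  bit 3 = 1: r = r^2 * 15 mod 47 = 6^2 * 15 = 36*15 = 23
  bit 4 = 0: r = r^2 mod 47 = 23^2 = 12
  bit 5 = 0: r = r^2 mod 47 = 12^2 = 3
  -> s = B^a = 3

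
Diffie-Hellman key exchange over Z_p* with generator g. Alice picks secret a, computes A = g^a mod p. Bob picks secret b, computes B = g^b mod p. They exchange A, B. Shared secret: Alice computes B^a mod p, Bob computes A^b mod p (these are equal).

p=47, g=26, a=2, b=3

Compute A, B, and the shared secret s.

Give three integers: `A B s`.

A = 26^2 mod 47  (bits of 2 = 10)
  bit 0 = 1: r = r^2 * 26 mod 47 = 1^2 * 26 = 1*26 = 26
  bit 1 = 0: r = r^2 mod 47 = 26^2 = 18
  -> A = 18
B = 26^3 mod 47  (bits of 3 = 11)
  bit 0 = 1: r = r^2 * 26 mod 47 = 1^2 * 26 = 1*26 = 26
  bit 1 = 1: r = r^2 * 26 mod 47 = 26^2 * 26 = 18*26 = 45
  -> B = 45
s = B^a = 45^2 mod 47  (bits of 2 = 10)
  bit 0 = 1: r = r^2 * 45 mod 47 = 1^2 * 45 = 1*45 = 45
  bit 1 = 0: r = r^2 mod 47 = 45^2 = 4
  -> s = B^a = 4

Answer: 18 45 4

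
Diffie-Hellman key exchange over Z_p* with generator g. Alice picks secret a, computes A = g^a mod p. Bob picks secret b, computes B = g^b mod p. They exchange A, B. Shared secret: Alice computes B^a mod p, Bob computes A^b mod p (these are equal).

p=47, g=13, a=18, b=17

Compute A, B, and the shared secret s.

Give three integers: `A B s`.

Answer: 27 31 8

Derivation:
A = 13^18 mod 47  (bits of 18 = 10010)
  bit 0 = 1: r = r^2 * 13 mod 47 = 1^2 * 13 = 1*13 = 13
  bit 1 = 0: r = r^2 mod 47 = 13^2 = 28
  bit 2 = 0: r = r^2 mod 47 = 28^2 = 32
  bit 3 = 1: r = r^2 * 13 mod 47 = 32^2 * 13 = 37*13 = 11
  bit 4 = 0: r = r^2 mod 47 = 11^2 = 27
  -> A = 27
B = 13^17 mod 47  (bits of 17 = 10001)
  bit 0 = 1: r = r^2 * 13 mod 47 = 1^2 * 13 = 1*13 = 13
  bit 1 = 0: r = r^2 mod 47 = 13^2 = 28
  bit 2 = 0: r = r^2 mod 47 = 28^2 = 32
  bit 3 = 0: r = r^2 mod 47 = 32^2 = 37
  bit 4 = 1: r = r^2 * 13 mod 47 = 37^2 * 13 = 6*13 = 31
  -> B = 31
s = B^a = 31^18 mod 47  (bits of 18 = 10010)
  bit 0 = 1: r = r^2 * 31 mod 47 = 1^2 * 31 = 1*31 = 31
  bit 1 = 0: r = r^2 mod 47 = 31^2 = 21
  bit 2 = 0: r = r^2 mod 47 = 21^2 = 18
  bit 3 = 1: r = r^2 * 31 mod 47 = 18^2 * 31 = 42*31 = 33
  bit 4 = 0: r = r^2 mod 47 = 33^2 = 8
  -> s = B^a = 8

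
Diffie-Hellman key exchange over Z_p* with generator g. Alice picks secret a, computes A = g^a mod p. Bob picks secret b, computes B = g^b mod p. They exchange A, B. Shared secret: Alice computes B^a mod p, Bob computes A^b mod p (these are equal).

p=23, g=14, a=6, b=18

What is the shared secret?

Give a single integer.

A = 14^6 mod 23  (bits of 6 = 110)
  bit 0 = 1: r = r^2 * 14 mod 23 = 1^2 * 14 = 1*14 = 14
  bit 1 = 1: r = r^2 * 14 mod 23 = 14^2 * 14 = 12*14 = 7
  bit 2 = 0: r = r^2 mod 23 = 7^2 = 3
  -> A = 3
B = 14^18 mod 23  (bits of 18 = 10010)
  bit 0 = 1: r = r^2 * 14 mod 23 = 1^2 * 14 = 1*14 = 14
  bit 1 = 0: r = r^2 mod 23 = 14^2 = 12
  bit 2 = 0: r = r^2 mod 23 = 12^2 = 6
  bit 3 = 1: r = r^2 * 14 mod 23 = 6^2 * 14 = 13*14 = 21
  bit 4 = 0: r = r^2 mod 23 = 21^2 = 4
  -> B = 4
s = B^a = 4^6 mod 23  (bits of 6 = 110)
  bit 0 = 1: r = r^2 * 4 mod 23 = 1^2 * 4 = 1*4 = 4
  bit 1 = 1: r = r^2 * 4 mod 23 = 4^2 * 4 = 16*4 = 18
  bit 2 = 0: r = r^2 mod 23 = 18^2 = 2
  -> s = B^a = 2

Answer: 2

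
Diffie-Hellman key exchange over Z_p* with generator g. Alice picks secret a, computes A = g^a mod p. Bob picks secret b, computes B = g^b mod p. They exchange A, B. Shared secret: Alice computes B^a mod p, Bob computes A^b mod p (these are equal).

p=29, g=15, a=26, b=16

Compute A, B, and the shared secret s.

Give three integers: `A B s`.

Answer: 4 7 16

Derivation:
A = 15^26 mod 29  (bits of 26 = 11010)
  bit 0 = 1: r = r^2 * 15 mod 29 = 1^2 * 15 = 1*15 = 15
  bit 1 = 1: r = r^2 * 15 mod 29 = 15^2 * 15 = 22*15 = 11
  bit 2 = 0: r = r^2 mod 29 = 11^2 = 5
  bit 3 = 1: r = r^2 * 15 mod 29 = 5^2 * 15 = 25*15 = 27
  bit 4 = 0: r = r^2 mod 29 = 27^2 = 4
  -> A = 4
B = 15^16 mod 29  (bits of 16 = 10000)
  bit 0 = 1: r = r^2 * 15 mod 29 = 1^2 * 15 = 1*15 = 15
  bit 1 = 0: r = r^2 mod 29 = 15^2 = 22
  bit 2 = 0: r = r^2 mod 29 = 22^2 = 20
  bit 3 = 0: r = r^2 mod 29 = 20^2 = 23
  bit 4 = 0: r = r^2 mod 29 = 23^2 = 7
  -> B = 7
s = B^a = 7^26 mod 29  (bits of 26 = 11010)
  bit 0 = 1: r = r^2 * 7 mod 29 = 1^2 * 7 = 1*7 = 7
  bit 1 = 1: r = r^2 * 7 mod 29 = 7^2 * 7 = 20*7 = 24
  bit 2 = 0: r = r^2 mod 29 = 24^2 = 25
  bit 3 = 1: r = r^2 * 7 mod 29 = 25^2 * 7 = 16*7 = 25
  bit 4 = 0: r = r^2 mod 29 = 25^2 = 16
  -> s = B^a = 16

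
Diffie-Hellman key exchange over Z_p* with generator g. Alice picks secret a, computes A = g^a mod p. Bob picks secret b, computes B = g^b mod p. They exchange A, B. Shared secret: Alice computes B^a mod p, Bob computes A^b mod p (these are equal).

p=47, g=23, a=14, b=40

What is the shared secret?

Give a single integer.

A = 23^14 mod 47  (bits of 14 = 1110)
  bit 0 = 1: r = r^2 * 23 mod 47 = 1^2 * 23 = 1*23 = 23
  bit 1 = 1: r = r^2 * 23 mod 47 = 23^2 * 23 = 12*23 = 41
  bit 2 = 1: r = r^2 * 23 mod 47 = 41^2 * 23 = 36*23 = 29
  bit 3 = 0: r = r^2 mod 47 = 29^2 = 42
  -> A = 42
B = 23^40 mod 47  (bits of 40 = 101000)
  bit 0 = 1: r = r^2 * 23 mod 47 = 1^2 * 23 = 1*23 = 23
  bit 1 = 0: r = r^2 mod 47 = 23^2 = 12
  bit 2 = 1: r = r^2 * 23 mod 47 = 12^2 * 23 = 3*23 = 22
  bit 3 = 0: r = r^2 mod 47 = 22^2 = 14
  bit 4 = 0: r = r^2 mod 47 = 14^2 = 8
  bit 5 = 0: r = r^2 mod 47 = 8^2 = 17
  -> B = 17
s = B^a = 17^14 mod 47  (bits of 14 = 1110)
  bit 0 = 1: r = r^2 * 17 mod 47 = 1^2 * 17 = 1*17 = 17
  bit 1 = 1: r = r^2 * 17 mod 47 = 17^2 * 17 = 7*17 = 25
  bit 2 = 1: r = r^2 * 17 mod 47 = 25^2 * 17 = 14*17 = 3
  bit 3 = 0: r = r^2 mod 47 = 3^2 = 9
  -> s = B^a = 9

Answer: 9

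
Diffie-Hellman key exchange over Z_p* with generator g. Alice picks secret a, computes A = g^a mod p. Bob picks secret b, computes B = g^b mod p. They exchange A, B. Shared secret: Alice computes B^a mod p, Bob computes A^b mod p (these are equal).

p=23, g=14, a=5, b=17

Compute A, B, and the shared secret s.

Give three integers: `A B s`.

A = 14^5 mod 23  (bits of 5 = 101)
  bit 0 = 1: r = r^2 * 14 mod 23 = 1^2 * 14 = 1*14 = 14
  bit 1 = 0: r = r^2 mod 23 = 14^2 = 12
  bit 2 = 1: r = r^2 * 14 mod 23 = 12^2 * 14 = 6*14 = 15
  -> A = 15
B = 14^17 mod 23  (bits of 17 = 10001)
  bit 0 = 1: r = r^2 * 14 mod 23 = 1^2 * 14 = 1*14 = 14
  bit 1 = 0: r = r^2 mod 23 = 14^2 = 12
  bit 2 = 0: r = r^2 mod 23 = 12^2 = 6
  bit 3 = 0: r = r^2 mod 23 = 6^2 = 13
  bit 4 = 1: r = r^2 * 14 mod 23 = 13^2 * 14 = 8*14 = 20
  -> B = 20
s = B^a = 20^5 mod 23  (bits of 5 = 101)
  bit 0 = 1: r = r^2 * 20 mod 23 = 1^2 * 20 = 1*20 = 20
  bit 1 = 0: r = r^2 mod 23 = 20^2 = 9
  bit 2 = 1: r = r^2 * 20 mod 23 = 9^2 * 20 = 12*20 = 10
  -> s = B^a = 10

Answer: 15 20 10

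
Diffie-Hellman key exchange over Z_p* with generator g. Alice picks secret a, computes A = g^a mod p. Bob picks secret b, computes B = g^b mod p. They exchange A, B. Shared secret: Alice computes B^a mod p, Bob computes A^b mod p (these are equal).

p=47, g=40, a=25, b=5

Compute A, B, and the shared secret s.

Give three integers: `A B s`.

A = 40^25 mod 47  (bits of 25 = 11001)
  bit 0 = 1: r = r^2 * 40 mod 47 = 1^2 * 40 = 1*40 = 40
  bit 1 = 1: r = r^2 * 40 mod 47 = 40^2 * 40 = 2*40 = 33
  bit 2 = 0: r = r^2 mod 47 = 33^2 = 8
  bit 3 = 0: r = r^2 mod 47 = 8^2 = 17
  bit 4 = 1: r = r^2 * 40 mod 47 = 17^2 * 40 = 7*40 = 45
  -> A = 45
B = 40^5 mod 47  (bits of 5 = 101)
  bit 0 = 1: r = r^2 * 40 mod 47 = 1^2 * 40 = 1*40 = 40
  bit 1 = 0: r = r^2 mod 47 = 40^2 = 2
  bit 2 = 1: r = r^2 * 40 mod 47 = 2^2 * 40 = 4*40 = 19
  -> B = 19
s = B^a = 19^25 mod 47  (bits of 25 = 11001)
  bit 0 = 1: r = r^2 * 19 mod 47 = 1^2 * 19 = 1*19 = 19
  bit 1 = 1: r = r^2 * 19 mod 47 = 19^2 * 19 = 32*19 = 44
  bit 2 = 0: r = r^2 mod 47 = 44^2 = 9
  bit 3 = 0: r = r^2 mod 47 = 9^2 = 34
  bit 4 = 1: r = r^2 * 19 mod 47 = 34^2 * 19 = 28*19 = 15
  -> s = B^a = 15

Answer: 45 19 15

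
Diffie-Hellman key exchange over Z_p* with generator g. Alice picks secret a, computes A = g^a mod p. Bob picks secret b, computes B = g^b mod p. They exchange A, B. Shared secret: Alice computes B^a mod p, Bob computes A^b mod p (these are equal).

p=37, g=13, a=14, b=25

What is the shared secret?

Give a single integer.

Answer: 28

Derivation:
A = 13^14 mod 37  (bits of 14 = 1110)
  bit 0 = 1: r = r^2 * 13 mod 37 = 1^2 * 13 = 1*13 = 13
  bit 1 = 1: r = r^2 * 13 mod 37 = 13^2 * 13 = 21*13 = 14
  bit 2 = 1: r = r^2 * 13 mod 37 = 14^2 * 13 = 11*13 = 32
  bit 3 = 0: r = r^2 mod 37 = 32^2 = 25
  -> A = 25
B = 13^25 mod 37  (bits of 25 = 11001)
  bit 0 = 1: r = r^2 * 13 mod 37 = 1^2 * 13 = 1*13 = 13
  bit 1 = 1: r = r^2 * 13 mod 37 = 13^2 * 13 = 21*13 = 14
  bit 2 = 0: r = r^2 mod 37 = 14^2 = 11
  bit 3 = 0: r = r^2 mod 37 = 11^2 = 10
  bit 4 = 1: r = r^2 * 13 mod 37 = 10^2 * 13 = 26*13 = 5
  -> B = 5
s = B^a = 5^14 mod 37  (bits of 14 = 1110)
  bit 0 = 1: r = r^2 * 5 mod 37 = 1^2 * 5 = 1*5 = 5
  bit 1 = 1: r = r^2 * 5 mod 37 = 5^2 * 5 = 25*5 = 14
  bit 2 = 1: r = r^2 * 5 mod 37 = 14^2 * 5 = 11*5 = 18
  bit 3 = 0: r = r^2 mod 37 = 18^2 = 28
  -> s = B^a = 28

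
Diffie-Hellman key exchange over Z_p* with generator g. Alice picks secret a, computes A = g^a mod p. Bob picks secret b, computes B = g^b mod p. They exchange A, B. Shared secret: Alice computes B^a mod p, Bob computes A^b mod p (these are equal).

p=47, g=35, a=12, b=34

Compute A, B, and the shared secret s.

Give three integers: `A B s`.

Answer: 24 2 7

Derivation:
A = 35^12 mod 47  (bits of 12 = 1100)
  bit 0 = 1: r = r^2 * 35 mod 47 = 1^2 * 35 = 1*35 = 35
  bit 1 = 1: r = r^2 * 35 mod 47 = 35^2 * 35 = 3*35 = 11
  bit 2 = 0: r = r^2 mod 47 = 11^2 = 27
  bit 3 = 0: r = r^2 mod 47 = 27^2 = 24
  -> A = 24
B = 35^34 mod 47  (bits of 34 = 100010)
  bit 0 = 1: r = r^2 * 35 mod 47 = 1^2 * 35 = 1*35 = 35
  bit 1 = 0: r = r^2 mod 47 = 35^2 = 3
  bit 2 = 0: r = r^2 mod 47 = 3^2 = 9
  bit 3 = 0: r = r^2 mod 47 = 9^2 = 34
  bit 4 = 1: r = r^2 * 35 mod 47 = 34^2 * 35 = 28*35 = 40
  bit 5 = 0: r = r^2 mod 47 = 40^2 = 2
  -> B = 2
s = B^a = 2^12 mod 47  (bits of 12 = 1100)
  bit 0 = 1: r = r^2 * 2 mod 47 = 1^2 * 2 = 1*2 = 2
  bit 1 = 1: r = r^2 * 2 mod 47 = 2^2 * 2 = 4*2 = 8
  bit 2 = 0: r = r^2 mod 47 = 8^2 = 17
  bit 3 = 0: r = r^2 mod 47 = 17^2 = 7
  -> s = B^a = 7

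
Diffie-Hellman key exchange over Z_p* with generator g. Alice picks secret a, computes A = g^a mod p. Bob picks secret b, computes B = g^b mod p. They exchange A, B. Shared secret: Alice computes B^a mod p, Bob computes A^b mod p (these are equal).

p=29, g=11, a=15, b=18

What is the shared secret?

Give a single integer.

A = 11^15 mod 29  (bits of 15 = 1111)
  bit 0 = 1: r = r^2 * 11 mod 29 = 1^2 * 11 = 1*11 = 11
  bit 1 = 1: r = r^2 * 11 mod 29 = 11^2 * 11 = 5*11 = 26
  bit 2 = 1: r = r^2 * 11 mod 29 = 26^2 * 11 = 9*11 = 12
  bit 3 = 1: r = r^2 * 11 mod 29 = 12^2 * 11 = 28*11 = 18
  -> A = 18
B = 11^18 mod 29  (bits of 18 = 10010)
  bit 0 = 1: r = r^2 * 11 mod 29 = 1^2 * 11 = 1*11 = 11
  bit 1 = 0: r = r^2 mod 29 = 11^2 = 5
  bit 2 = 0: r = r^2 mod 29 = 5^2 = 25
  bit 3 = 1: r = r^2 * 11 mod 29 = 25^2 * 11 = 16*11 = 2
  bit 4 = 0: r = r^2 mod 29 = 2^2 = 4
  -> B = 4
s = B^a = 4^15 mod 29  (bits of 15 = 1111)
  bit 0 = 1: r = r^2 * 4 mod 29 = 1^2 * 4 = 1*4 = 4
  bit 1 = 1: r = r^2 * 4 mod 29 = 4^2 * 4 = 16*4 = 6
  bit 2 = 1: r = r^2 * 4 mod 29 = 6^2 * 4 = 7*4 = 28
  bit 3 = 1: r = r^2 * 4 mod 29 = 28^2 * 4 = 1*4 = 4
  -> s = B^a = 4

Answer: 4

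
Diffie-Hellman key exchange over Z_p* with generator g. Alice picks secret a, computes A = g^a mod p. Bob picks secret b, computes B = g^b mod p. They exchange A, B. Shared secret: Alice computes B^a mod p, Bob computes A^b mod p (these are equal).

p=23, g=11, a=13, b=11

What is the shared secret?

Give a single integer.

Answer: 22

Derivation:
A = 11^13 mod 23  (bits of 13 = 1101)
  bit 0 = 1: r = r^2 * 11 mod 23 = 1^2 * 11 = 1*11 = 11
  bit 1 = 1: r = r^2 * 11 mod 23 = 11^2 * 11 = 6*11 = 20
  bit 2 = 0: r = r^2 mod 23 = 20^2 = 9
  bit 3 = 1: r = r^2 * 11 mod 23 = 9^2 * 11 = 12*11 = 17
  -> A = 17
B = 11^11 mod 23  (bits of 11 = 1011)
  bit 0 = 1: r = r^2 * 11 mod 23 = 1^2 * 11 = 1*11 = 11
  bit 1 = 0: r = r^2 mod 23 = 11^2 = 6
  bit 2 = 1: r = r^2 * 11 mod 23 = 6^2 * 11 = 13*11 = 5
  bit 3 = 1: r = r^2 * 11 mod 23 = 5^2 * 11 = 2*11 = 22
  -> B = 22
s = B^a = 22^13 mod 23  (bits of 13 = 1101)
  bit 0 = 1: r = r^2 * 22 mod 23 = 1^2 * 22 = 1*22 = 22
  bit 1 = 1: r = r^2 * 22 mod 23 = 22^2 * 22 = 1*22 = 22
  bit 2 = 0: r = r^2 mod 23 = 22^2 = 1
  bit 3 = 1: r = r^2 * 22 mod 23 = 1^2 * 22 = 1*22 = 22
  -> s = B^a = 22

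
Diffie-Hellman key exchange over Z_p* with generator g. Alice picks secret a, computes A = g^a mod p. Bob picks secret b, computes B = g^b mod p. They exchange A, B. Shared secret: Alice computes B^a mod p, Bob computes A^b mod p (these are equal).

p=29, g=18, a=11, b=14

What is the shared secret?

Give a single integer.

A = 18^11 mod 29  (bits of 11 = 1011)
  bit 0 = 1: r = r^2 * 18 mod 29 = 1^2 * 18 = 1*18 = 18
  bit 1 = 0: r = r^2 mod 29 = 18^2 = 5
  bit 2 = 1: r = r^2 * 18 mod 29 = 5^2 * 18 = 25*18 = 15
  bit 3 = 1: r = r^2 * 18 mod 29 = 15^2 * 18 = 22*18 = 19
  -> A = 19
B = 18^14 mod 29  (bits of 14 = 1110)
  bit 0 = 1: r = r^2 * 18 mod 29 = 1^2 * 18 = 1*18 = 18
  bit 1 = 1: r = r^2 * 18 mod 29 = 18^2 * 18 = 5*18 = 3
  bit 2 = 1: r = r^2 * 18 mod 29 = 3^2 * 18 = 9*18 = 17
  bit 3 = 0: r = r^2 mod 29 = 17^2 = 28
  -> B = 28
s = B^a = 28^11 mod 29  (bits of 11 = 1011)
  bit 0 = 1: r = r^2 * 28 mod 29 = 1^2 * 28 = 1*28 = 28
  bit 1 = 0: r = r^2 mod 29 = 28^2 = 1
  bit 2 = 1: r = r^2 * 28 mod 29 = 1^2 * 28 = 1*28 = 28
  bit 3 = 1: r = r^2 * 28 mod 29 = 28^2 * 28 = 1*28 = 28
  -> s = B^a = 28

Answer: 28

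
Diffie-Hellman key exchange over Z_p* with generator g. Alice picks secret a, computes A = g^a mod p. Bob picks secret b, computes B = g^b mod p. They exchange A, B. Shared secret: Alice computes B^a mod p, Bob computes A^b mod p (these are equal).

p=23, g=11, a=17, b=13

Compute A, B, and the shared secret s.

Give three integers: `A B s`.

A = 11^17 mod 23  (bits of 17 = 10001)
  bit 0 = 1: r = r^2 * 11 mod 23 = 1^2 * 11 = 1*11 = 11
  bit 1 = 0: r = r^2 mod 23 = 11^2 = 6
  bit 2 = 0: r = r^2 mod 23 = 6^2 = 13
  bit 3 = 0: r = r^2 mod 23 = 13^2 = 8
  bit 4 = 1: r = r^2 * 11 mod 23 = 8^2 * 11 = 18*11 = 14
  -> A = 14
B = 11^13 mod 23  (bits of 13 = 1101)
  bit 0 = 1: r = r^2 * 11 mod 23 = 1^2 * 11 = 1*11 = 11
  bit 1 = 1: r = r^2 * 11 mod 23 = 11^2 * 11 = 6*11 = 20
  bit 2 = 0: r = r^2 mod 23 = 20^2 = 9
  bit 3 = 1: r = r^2 * 11 mod 23 = 9^2 * 11 = 12*11 = 17
  -> B = 17
s = B^a = 17^17 mod 23  (bits of 17 = 10001)
  bit 0 = 1: r = r^2 * 17 mod 23 = 1^2 * 17 = 1*17 = 17
  bit 1 = 0: r = r^2 mod 23 = 17^2 = 13
  bit 2 = 0: r = r^2 mod 23 = 13^2 = 8
  bit 3 = 0: r = r^2 mod 23 = 8^2 = 18
  bit 4 = 1: r = r^2 * 17 mod 23 = 18^2 * 17 = 2*17 = 11
  -> s = B^a = 11

Answer: 14 17 11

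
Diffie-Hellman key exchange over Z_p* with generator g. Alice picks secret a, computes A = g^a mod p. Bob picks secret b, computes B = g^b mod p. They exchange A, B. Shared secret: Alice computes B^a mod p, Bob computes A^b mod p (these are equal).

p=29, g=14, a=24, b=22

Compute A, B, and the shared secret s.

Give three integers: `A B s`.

Answer: 16 6 16

Derivation:
A = 14^24 mod 29  (bits of 24 = 11000)
  bit 0 = 1: r = r^2 * 14 mod 29 = 1^2 * 14 = 1*14 = 14
  bit 1 = 1: r = r^2 * 14 mod 29 = 14^2 * 14 = 22*14 = 18
  bit 2 = 0: r = r^2 mod 29 = 18^2 = 5
  bit 3 = 0: r = r^2 mod 29 = 5^2 = 25
  bit 4 = 0: r = r^2 mod 29 = 25^2 = 16
  -> A = 16
B = 14^22 mod 29  (bits of 22 = 10110)
  bit 0 = 1: r = r^2 * 14 mod 29 = 1^2 * 14 = 1*14 = 14
  bit 1 = 0: r = r^2 mod 29 = 14^2 = 22
  bit 2 = 1: r = r^2 * 14 mod 29 = 22^2 * 14 = 20*14 = 19
  bit 3 = 1: r = r^2 * 14 mod 29 = 19^2 * 14 = 13*14 = 8
  bit 4 = 0: r = r^2 mod 29 = 8^2 = 6
  -> B = 6
s = B^a = 6^24 mod 29  (bits of 24 = 11000)
  bit 0 = 1: r = r^2 * 6 mod 29 = 1^2 * 6 = 1*6 = 6
  bit 1 = 1: r = r^2 * 6 mod 29 = 6^2 * 6 = 7*6 = 13
  bit 2 = 0: r = r^2 mod 29 = 13^2 = 24
  bit 3 = 0: r = r^2 mod 29 = 24^2 = 25
  bit 4 = 0: r = r^2 mod 29 = 25^2 = 16
  -> s = B^a = 16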